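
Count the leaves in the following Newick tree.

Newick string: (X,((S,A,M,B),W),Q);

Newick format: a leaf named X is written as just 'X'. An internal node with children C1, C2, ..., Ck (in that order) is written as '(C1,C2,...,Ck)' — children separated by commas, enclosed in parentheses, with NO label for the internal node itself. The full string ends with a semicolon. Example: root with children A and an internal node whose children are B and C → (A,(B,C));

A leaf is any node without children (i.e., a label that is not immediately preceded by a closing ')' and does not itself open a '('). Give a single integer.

Newick: (X,((S,A,M,B),W),Q);
Scan left-to-right; a leaf is any maximal label run not followed by '(':
  pos 1: leaf 'X' → count = 1
  pos 5: leaf 'S' → count = 2
  pos 7: leaf 'A' → count = 3
  pos 9: leaf 'M' → count = 4
  pos 11: leaf 'B' → count = 5
  pos 14: leaf 'W' → count = 6
  pos 17: leaf 'Q' → count = 7
Total leaves: 7

Answer: 7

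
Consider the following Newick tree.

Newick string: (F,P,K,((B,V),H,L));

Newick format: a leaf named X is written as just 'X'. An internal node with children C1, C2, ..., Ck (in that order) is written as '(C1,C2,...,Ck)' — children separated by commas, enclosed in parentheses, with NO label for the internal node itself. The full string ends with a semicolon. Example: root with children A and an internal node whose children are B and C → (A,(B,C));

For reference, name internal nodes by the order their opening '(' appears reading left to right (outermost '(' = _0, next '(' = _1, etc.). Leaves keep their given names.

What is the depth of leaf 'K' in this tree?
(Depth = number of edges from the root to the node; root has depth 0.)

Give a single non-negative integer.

Answer: 1

Derivation:
Newick: (F,P,K,((B,V),H,L));
Naming internals by '(' encounter order: outermost '(' = _0, next = _1, ...
Query node: K
Path from root: _0 -> K
Depth of K: 1 (number of edges from root)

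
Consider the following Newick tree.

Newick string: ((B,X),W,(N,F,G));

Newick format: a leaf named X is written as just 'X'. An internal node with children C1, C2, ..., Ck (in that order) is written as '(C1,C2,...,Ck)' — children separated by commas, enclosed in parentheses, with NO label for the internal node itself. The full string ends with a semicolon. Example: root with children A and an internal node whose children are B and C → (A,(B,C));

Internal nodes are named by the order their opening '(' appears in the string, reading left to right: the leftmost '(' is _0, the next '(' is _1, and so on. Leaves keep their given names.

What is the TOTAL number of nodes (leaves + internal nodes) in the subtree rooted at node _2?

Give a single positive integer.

Newick: ((B,X),W,(N,F,G));
Locate _2: it is the '(' at position 9 (the 3rd '(' reading left to right).
Query: subtree rooted at _2
_2: subtree_size = 1 + 3
  N: subtree_size = 1 + 0
  F: subtree_size = 1 + 0
  G: subtree_size = 1 + 0
Total subtree size of _2: 4

Answer: 4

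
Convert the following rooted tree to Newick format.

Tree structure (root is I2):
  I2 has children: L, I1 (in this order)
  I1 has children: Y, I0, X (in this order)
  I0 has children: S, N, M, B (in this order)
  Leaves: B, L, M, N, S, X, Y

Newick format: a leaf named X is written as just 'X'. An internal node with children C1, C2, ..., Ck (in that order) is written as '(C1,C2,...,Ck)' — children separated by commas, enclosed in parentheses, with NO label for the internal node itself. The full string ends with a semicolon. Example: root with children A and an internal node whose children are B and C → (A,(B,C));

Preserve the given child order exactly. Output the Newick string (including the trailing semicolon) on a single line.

Answer: (L,(Y,(S,N,M,B),X));

Derivation:
internal I2 with children ['L', 'I1']
  leaf 'L' → 'L'
  internal I1 with children ['Y', 'I0', 'X']
    leaf 'Y' → 'Y'
    internal I0 with children ['S', 'N', 'M', 'B']
      leaf 'S' → 'S'
      leaf 'N' → 'N'
      leaf 'M' → 'M'
      leaf 'B' → 'B'
    → '(S,N,M,B)'
    leaf 'X' → 'X'
  → '(Y,(S,N,M,B),X)'
→ '(L,(Y,(S,N,M,B),X))'
Final: (L,(Y,(S,N,M,B),X));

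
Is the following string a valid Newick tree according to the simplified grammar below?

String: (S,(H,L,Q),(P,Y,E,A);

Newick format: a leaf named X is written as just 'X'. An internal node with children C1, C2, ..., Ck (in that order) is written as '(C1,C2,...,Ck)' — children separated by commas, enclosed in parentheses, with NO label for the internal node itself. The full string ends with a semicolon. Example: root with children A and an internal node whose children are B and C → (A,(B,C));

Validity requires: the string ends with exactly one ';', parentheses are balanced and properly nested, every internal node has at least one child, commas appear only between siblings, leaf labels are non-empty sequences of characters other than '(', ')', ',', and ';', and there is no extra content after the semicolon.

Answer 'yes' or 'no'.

Input: (S,(H,L,Q),(P,Y,E,A);
Paren balance: 3 '(' vs 2 ')' MISMATCH
Ends with single ';': True
Full parse: FAILS (expected , or ) at pos 20)
Valid: False

Answer: no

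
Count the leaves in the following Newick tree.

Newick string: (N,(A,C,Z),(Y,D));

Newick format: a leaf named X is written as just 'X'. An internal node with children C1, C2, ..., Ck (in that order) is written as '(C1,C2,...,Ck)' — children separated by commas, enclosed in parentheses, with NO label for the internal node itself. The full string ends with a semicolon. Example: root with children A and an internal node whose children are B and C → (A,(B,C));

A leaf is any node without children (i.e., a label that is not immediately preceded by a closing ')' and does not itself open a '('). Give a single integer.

Answer: 6

Derivation:
Newick: (N,(A,C,Z),(Y,D));
Scan left-to-right; a leaf is any maximal label run not followed by '(':
  pos 1: leaf 'N' → count = 1
  pos 4: leaf 'A' → count = 2
  pos 6: leaf 'C' → count = 3
  pos 8: leaf 'Z' → count = 4
  pos 12: leaf 'Y' → count = 5
  pos 14: leaf 'D' → count = 6
Total leaves: 6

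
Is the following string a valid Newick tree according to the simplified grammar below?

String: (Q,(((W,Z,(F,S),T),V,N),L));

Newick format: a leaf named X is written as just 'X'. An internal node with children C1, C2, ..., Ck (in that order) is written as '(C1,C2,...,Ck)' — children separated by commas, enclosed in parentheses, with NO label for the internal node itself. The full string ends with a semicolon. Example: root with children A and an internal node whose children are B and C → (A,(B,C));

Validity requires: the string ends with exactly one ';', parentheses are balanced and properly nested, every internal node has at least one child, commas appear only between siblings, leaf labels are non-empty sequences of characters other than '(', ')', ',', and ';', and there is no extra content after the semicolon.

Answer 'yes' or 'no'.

Input: (Q,(((W,Z,(F,S),T),V,N),L));
Paren balance: 5 '(' vs 5 ')' OK
Ends with single ';': True
Full parse: OK
Valid: True

Answer: yes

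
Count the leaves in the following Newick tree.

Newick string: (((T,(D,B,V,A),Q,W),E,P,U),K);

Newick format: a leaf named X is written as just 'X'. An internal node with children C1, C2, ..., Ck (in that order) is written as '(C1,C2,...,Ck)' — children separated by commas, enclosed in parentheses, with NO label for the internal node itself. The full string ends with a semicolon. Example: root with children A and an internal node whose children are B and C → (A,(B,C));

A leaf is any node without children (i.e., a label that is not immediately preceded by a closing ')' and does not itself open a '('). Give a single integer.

Answer: 11

Derivation:
Newick: (((T,(D,B,V,A),Q,W),E,P,U),K);
Scan left-to-right; a leaf is any maximal label run not followed by '(':
  pos 3: leaf 'T' → count = 1
  pos 6: leaf 'D' → count = 2
  pos 8: leaf 'B' → count = 3
  pos 10: leaf 'V' → count = 4
  pos 12: leaf 'A' → count = 5
  pos 15: leaf 'Q' → count = 6
  pos 17: leaf 'W' → count = 7
  pos 20: leaf 'E' → count = 8
  pos 22: leaf 'P' → count = 9
  pos 24: leaf 'U' → count = 10
  pos 27: leaf 'K' → count = 11
Total leaves: 11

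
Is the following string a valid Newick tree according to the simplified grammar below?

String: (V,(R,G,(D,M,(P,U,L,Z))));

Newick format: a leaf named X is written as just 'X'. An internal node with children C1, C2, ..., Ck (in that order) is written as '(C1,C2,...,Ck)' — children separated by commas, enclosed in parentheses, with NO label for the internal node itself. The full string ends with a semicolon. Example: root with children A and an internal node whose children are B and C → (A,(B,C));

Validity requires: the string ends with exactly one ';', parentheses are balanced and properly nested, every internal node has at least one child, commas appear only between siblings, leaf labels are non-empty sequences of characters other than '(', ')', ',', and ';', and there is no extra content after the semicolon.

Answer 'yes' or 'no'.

Input: (V,(R,G,(D,M,(P,U,L,Z))));
Paren balance: 4 '(' vs 4 ')' OK
Ends with single ';': True
Full parse: OK
Valid: True

Answer: yes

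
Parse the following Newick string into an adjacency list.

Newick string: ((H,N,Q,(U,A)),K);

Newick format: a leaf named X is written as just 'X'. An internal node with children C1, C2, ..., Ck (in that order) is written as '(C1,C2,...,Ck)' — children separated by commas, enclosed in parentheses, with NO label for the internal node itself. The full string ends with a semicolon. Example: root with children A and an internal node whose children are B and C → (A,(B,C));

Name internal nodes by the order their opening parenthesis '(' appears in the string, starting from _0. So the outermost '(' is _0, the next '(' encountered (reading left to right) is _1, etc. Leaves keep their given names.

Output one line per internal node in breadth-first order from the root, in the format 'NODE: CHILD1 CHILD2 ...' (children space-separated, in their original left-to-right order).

Input: ((H,N,Q,(U,A)),K);
Scanning left-to-right, naming '(' by encounter order:
  pos 0: '(' -> open internal node _0 (depth 1)
  pos 1: '(' -> open internal node _1 (depth 2)
  pos 8: '(' -> open internal node _2 (depth 3)
  pos 12: ')' -> close internal node _2 (now at depth 2)
  pos 13: ')' -> close internal node _1 (now at depth 1)
  pos 16: ')' -> close internal node _0 (now at depth 0)
Total internal nodes: 3
BFS adjacency from root:
  _0: _1 K
  _1: H N Q _2
  _2: U A

Answer: _0: _1 K
_1: H N Q _2
_2: U A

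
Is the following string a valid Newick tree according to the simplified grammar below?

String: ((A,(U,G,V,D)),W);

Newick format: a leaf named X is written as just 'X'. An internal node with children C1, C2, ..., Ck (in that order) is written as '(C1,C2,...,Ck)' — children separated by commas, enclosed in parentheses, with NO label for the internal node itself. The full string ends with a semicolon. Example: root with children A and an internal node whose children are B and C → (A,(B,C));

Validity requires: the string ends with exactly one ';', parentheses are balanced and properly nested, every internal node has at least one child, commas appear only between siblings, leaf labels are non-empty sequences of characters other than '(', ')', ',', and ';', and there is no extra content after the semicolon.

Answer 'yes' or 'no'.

Input: ((A,(U,G,V,D)),W);
Paren balance: 3 '(' vs 3 ')' OK
Ends with single ';': True
Full parse: OK
Valid: True

Answer: yes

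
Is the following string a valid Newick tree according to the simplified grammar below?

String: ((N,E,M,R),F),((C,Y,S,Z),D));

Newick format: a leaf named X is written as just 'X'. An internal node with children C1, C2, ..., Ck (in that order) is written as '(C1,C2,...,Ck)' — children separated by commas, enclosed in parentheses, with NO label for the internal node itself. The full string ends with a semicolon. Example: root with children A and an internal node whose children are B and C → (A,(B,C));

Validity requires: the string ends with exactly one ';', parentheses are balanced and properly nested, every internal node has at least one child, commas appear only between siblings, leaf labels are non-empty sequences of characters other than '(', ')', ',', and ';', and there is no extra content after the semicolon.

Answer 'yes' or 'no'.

Input: ((N,E,M,R),F),((C,Y,S,Z),D));
Paren balance: 4 '(' vs 5 ')' MISMATCH
Ends with single ';': True
Full parse: FAILS (extra content after tree at pos 13)
Valid: False

Answer: no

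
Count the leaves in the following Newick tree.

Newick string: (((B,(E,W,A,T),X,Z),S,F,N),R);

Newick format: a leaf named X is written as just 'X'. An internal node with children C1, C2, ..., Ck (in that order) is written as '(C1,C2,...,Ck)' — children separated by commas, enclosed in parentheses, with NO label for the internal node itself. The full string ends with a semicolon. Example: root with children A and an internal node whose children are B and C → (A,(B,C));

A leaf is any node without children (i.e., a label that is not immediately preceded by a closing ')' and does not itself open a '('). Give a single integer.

Newick: (((B,(E,W,A,T),X,Z),S,F,N),R);
Scan left-to-right; a leaf is any maximal label run not followed by '(':
  pos 3: leaf 'B' → count = 1
  pos 6: leaf 'E' → count = 2
  pos 8: leaf 'W' → count = 3
  pos 10: leaf 'A' → count = 4
  pos 12: leaf 'T' → count = 5
  pos 15: leaf 'X' → count = 6
  pos 17: leaf 'Z' → count = 7
  pos 20: leaf 'S' → count = 8
  pos 22: leaf 'F' → count = 9
  pos 24: leaf 'N' → count = 10
  pos 27: leaf 'R' → count = 11
Total leaves: 11

Answer: 11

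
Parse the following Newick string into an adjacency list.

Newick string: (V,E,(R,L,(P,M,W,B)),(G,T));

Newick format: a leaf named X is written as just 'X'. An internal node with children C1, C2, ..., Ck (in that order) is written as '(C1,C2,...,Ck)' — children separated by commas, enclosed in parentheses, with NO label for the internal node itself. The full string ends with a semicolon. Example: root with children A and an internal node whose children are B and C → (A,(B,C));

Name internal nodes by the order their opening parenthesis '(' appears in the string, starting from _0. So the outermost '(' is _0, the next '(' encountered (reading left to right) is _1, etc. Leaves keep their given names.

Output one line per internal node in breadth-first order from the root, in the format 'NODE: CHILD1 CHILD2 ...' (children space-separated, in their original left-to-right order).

Input: (V,E,(R,L,(P,M,W,B)),(G,T));
Scanning left-to-right, naming '(' by encounter order:
  pos 0: '(' -> open internal node _0 (depth 1)
  pos 5: '(' -> open internal node _1 (depth 2)
  pos 10: '(' -> open internal node _2 (depth 3)
  pos 18: ')' -> close internal node _2 (now at depth 2)
  pos 19: ')' -> close internal node _1 (now at depth 1)
  pos 21: '(' -> open internal node _3 (depth 2)
  pos 25: ')' -> close internal node _3 (now at depth 1)
  pos 26: ')' -> close internal node _0 (now at depth 0)
Total internal nodes: 4
BFS adjacency from root:
  _0: V E _1 _3
  _1: R L _2
  _3: G T
  _2: P M W B

Answer: _0: V E _1 _3
_1: R L _2
_3: G T
_2: P M W B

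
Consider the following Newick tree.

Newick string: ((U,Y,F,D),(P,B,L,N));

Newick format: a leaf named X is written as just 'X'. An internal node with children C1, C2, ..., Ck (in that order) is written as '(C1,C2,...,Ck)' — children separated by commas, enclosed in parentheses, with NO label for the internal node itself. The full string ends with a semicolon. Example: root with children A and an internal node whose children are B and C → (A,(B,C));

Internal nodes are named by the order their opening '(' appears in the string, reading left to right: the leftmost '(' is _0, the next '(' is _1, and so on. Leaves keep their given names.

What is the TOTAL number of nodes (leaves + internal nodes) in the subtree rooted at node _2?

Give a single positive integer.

Answer: 5

Derivation:
Newick: ((U,Y,F,D),(P,B,L,N));
Locate _2: it is the '(' at position 11 (the 3rd '(' reading left to right).
Query: subtree rooted at _2
_2: subtree_size = 1 + 4
  P: subtree_size = 1 + 0
  B: subtree_size = 1 + 0
  L: subtree_size = 1 + 0
  N: subtree_size = 1 + 0
Total subtree size of _2: 5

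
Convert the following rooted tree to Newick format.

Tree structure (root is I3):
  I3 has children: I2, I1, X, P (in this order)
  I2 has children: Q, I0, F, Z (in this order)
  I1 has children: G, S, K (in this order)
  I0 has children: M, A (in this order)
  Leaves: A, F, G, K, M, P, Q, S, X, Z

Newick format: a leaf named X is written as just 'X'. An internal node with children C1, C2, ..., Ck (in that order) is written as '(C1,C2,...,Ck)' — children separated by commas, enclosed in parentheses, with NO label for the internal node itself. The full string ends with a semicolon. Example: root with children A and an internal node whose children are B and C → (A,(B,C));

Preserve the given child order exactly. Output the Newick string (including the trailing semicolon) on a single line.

Answer: ((Q,(M,A),F,Z),(G,S,K),X,P);

Derivation:
internal I3 with children ['I2', 'I1', 'X', 'P']
  internal I2 with children ['Q', 'I0', 'F', 'Z']
    leaf 'Q' → 'Q'
    internal I0 with children ['M', 'A']
      leaf 'M' → 'M'
      leaf 'A' → 'A'
    → '(M,A)'
    leaf 'F' → 'F'
    leaf 'Z' → 'Z'
  → '(Q,(M,A),F,Z)'
  internal I1 with children ['G', 'S', 'K']
    leaf 'G' → 'G'
    leaf 'S' → 'S'
    leaf 'K' → 'K'
  → '(G,S,K)'
  leaf 'X' → 'X'
  leaf 'P' → 'P'
→ '((Q,(M,A),F,Z),(G,S,K),X,P)'
Final: ((Q,(M,A),F,Z),(G,S,K),X,P);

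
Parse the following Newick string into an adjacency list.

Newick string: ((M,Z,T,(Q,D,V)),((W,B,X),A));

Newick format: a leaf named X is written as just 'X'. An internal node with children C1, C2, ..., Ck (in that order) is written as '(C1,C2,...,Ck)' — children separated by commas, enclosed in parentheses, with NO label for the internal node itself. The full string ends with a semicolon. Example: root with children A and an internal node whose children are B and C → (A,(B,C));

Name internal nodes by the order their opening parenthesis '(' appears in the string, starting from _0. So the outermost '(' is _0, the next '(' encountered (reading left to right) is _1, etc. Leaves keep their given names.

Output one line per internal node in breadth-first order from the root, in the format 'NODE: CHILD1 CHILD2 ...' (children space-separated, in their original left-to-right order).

Input: ((M,Z,T,(Q,D,V)),((W,B,X),A));
Scanning left-to-right, naming '(' by encounter order:
  pos 0: '(' -> open internal node _0 (depth 1)
  pos 1: '(' -> open internal node _1 (depth 2)
  pos 8: '(' -> open internal node _2 (depth 3)
  pos 14: ')' -> close internal node _2 (now at depth 2)
  pos 15: ')' -> close internal node _1 (now at depth 1)
  pos 17: '(' -> open internal node _3 (depth 2)
  pos 18: '(' -> open internal node _4 (depth 3)
  pos 24: ')' -> close internal node _4 (now at depth 2)
  pos 27: ')' -> close internal node _3 (now at depth 1)
  pos 28: ')' -> close internal node _0 (now at depth 0)
Total internal nodes: 5
BFS adjacency from root:
  _0: _1 _3
  _1: M Z T _2
  _3: _4 A
  _2: Q D V
  _4: W B X

Answer: _0: _1 _3
_1: M Z T _2
_3: _4 A
_2: Q D V
_4: W B X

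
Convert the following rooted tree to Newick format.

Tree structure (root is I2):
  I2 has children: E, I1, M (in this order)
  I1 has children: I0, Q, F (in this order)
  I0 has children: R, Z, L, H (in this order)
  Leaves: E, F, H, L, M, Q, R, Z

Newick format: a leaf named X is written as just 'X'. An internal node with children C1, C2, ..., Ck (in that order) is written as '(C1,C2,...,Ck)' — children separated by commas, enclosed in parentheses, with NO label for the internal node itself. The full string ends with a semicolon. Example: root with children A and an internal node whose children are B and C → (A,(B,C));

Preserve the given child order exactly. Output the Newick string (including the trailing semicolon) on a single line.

Answer: (E,((R,Z,L,H),Q,F),M);

Derivation:
internal I2 with children ['E', 'I1', 'M']
  leaf 'E' → 'E'
  internal I1 with children ['I0', 'Q', 'F']
    internal I0 with children ['R', 'Z', 'L', 'H']
      leaf 'R' → 'R'
      leaf 'Z' → 'Z'
      leaf 'L' → 'L'
      leaf 'H' → 'H'
    → '(R,Z,L,H)'
    leaf 'Q' → 'Q'
    leaf 'F' → 'F'
  → '((R,Z,L,H),Q,F)'
  leaf 'M' → 'M'
→ '(E,((R,Z,L,H),Q,F),M)'
Final: (E,((R,Z,L,H),Q,F),M);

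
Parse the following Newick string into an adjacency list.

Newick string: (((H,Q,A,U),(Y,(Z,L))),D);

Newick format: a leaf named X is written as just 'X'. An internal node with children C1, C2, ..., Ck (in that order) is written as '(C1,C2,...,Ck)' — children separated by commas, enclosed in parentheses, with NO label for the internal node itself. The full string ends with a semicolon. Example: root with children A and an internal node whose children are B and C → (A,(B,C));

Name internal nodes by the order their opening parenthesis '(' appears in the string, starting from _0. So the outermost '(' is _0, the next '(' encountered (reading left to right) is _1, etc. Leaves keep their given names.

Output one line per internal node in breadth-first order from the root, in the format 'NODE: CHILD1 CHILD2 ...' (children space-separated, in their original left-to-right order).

Input: (((H,Q,A,U),(Y,(Z,L))),D);
Scanning left-to-right, naming '(' by encounter order:
  pos 0: '(' -> open internal node _0 (depth 1)
  pos 1: '(' -> open internal node _1 (depth 2)
  pos 2: '(' -> open internal node _2 (depth 3)
  pos 10: ')' -> close internal node _2 (now at depth 2)
  pos 12: '(' -> open internal node _3 (depth 3)
  pos 15: '(' -> open internal node _4 (depth 4)
  pos 19: ')' -> close internal node _4 (now at depth 3)
  pos 20: ')' -> close internal node _3 (now at depth 2)
  pos 21: ')' -> close internal node _1 (now at depth 1)
  pos 24: ')' -> close internal node _0 (now at depth 0)
Total internal nodes: 5
BFS adjacency from root:
  _0: _1 D
  _1: _2 _3
  _2: H Q A U
  _3: Y _4
  _4: Z L

Answer: _0: _1 D
_1: _2 _3
_2: H Q A U
_3: Y _4
_4: Z L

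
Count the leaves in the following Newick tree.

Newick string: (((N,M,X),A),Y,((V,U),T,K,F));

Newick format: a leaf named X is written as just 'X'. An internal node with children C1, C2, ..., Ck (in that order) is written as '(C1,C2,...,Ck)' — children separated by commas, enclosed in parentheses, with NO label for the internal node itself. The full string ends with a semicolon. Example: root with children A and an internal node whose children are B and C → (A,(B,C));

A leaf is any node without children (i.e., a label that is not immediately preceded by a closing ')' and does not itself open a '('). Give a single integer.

Newick: (((N,M,X),A),Y,((V,U),T,K,F));
Scan left-to-right; a leaf is any maximal label run not followed by '(':
  pos 3: leaf 'N' → count = 1
  pos 5: leaf 'M' → count = 2
  pos 7: leaf 'X' → count = 3
  pos 10: leaf 'A' → count = 4
  pos 13: leaf 'Y' → count = 5
  pos 17: leaf 'V' → count = 6
  pos 19: leaf 'U' → count = 7
  pos 22: leaf 'T' → count = 8
  pos 24: leaf 'K' → count = 9
  pos 26: leaf 'F' → count = 10
Total leaves: 10

Answer: 10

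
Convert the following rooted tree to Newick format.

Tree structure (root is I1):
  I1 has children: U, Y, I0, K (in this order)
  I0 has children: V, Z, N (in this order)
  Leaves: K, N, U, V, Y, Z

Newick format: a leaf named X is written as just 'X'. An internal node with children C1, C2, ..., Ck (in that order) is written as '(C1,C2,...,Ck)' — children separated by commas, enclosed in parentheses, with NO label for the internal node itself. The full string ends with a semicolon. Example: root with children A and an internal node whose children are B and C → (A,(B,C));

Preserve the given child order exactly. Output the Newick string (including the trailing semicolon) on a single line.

Answer: (U,Y,(V,Z,N),K);

Derivation:
internal I1 with children ['U', 'Y', 'I0', 'K']
  leaf 'U' → 'U'
  leaf 'Y' → 'Y'
  internal I0 with children ['V', 'Z', 'N']
    leaf 'V' → 'V'
    leaf 'Z' → 'Z'
    leaf 'N' → 'N'
  → '(V,Z,N)'
  leaf 'K' → 'K'
→ '(U,Y,(V,Z,N),K)'
Final: (U,Y,(V,Z,N),K);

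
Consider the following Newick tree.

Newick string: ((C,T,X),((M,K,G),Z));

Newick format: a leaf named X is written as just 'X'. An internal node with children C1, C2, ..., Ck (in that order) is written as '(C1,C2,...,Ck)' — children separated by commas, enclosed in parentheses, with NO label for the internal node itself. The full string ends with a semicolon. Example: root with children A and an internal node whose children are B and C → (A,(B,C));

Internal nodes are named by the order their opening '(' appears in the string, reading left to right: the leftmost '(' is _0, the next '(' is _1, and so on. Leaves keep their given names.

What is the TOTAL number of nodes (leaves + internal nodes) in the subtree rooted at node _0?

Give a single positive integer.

Answer: 11

Derivation:
Newick: ((C,T,X),((M,K,G),Z));
Locate _0: it is the '(' at position 0 (the 1st '(' reading left to right).
Query: subtree rooted at _0
_0: subtree_size = 1 + 10
  _1: subtree_size = 1 + 3
    C: subtree_size = 1 + 0
    T: subtree_size = 1 + 0
    X: subtree_size = 1 + 0
  _2: subtree_size = 1 + 5
    _3: subtree_size = 1 + 3
      M: subtree_size = 1 + 0
      K: subtree_size = 1 + 0
      G: subtree_size = 1 + 0
    Z: subtree_size = 1 + 0
Total subtree size of _0: 11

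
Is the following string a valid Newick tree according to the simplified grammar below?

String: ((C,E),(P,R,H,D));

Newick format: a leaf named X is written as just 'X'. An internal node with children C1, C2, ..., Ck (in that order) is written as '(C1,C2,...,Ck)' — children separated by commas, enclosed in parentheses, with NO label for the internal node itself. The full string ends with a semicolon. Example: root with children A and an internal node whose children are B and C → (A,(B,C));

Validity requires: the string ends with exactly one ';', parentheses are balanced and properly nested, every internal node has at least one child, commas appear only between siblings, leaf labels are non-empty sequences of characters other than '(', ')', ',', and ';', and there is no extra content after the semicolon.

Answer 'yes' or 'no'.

Answer: yes

Derivation:
Input: ((C,E),(P,R,H,D));
Paren balance: 3 '(' vs 3 ')' OK
Ends with single ';': True
Full parse: OK
Valid: True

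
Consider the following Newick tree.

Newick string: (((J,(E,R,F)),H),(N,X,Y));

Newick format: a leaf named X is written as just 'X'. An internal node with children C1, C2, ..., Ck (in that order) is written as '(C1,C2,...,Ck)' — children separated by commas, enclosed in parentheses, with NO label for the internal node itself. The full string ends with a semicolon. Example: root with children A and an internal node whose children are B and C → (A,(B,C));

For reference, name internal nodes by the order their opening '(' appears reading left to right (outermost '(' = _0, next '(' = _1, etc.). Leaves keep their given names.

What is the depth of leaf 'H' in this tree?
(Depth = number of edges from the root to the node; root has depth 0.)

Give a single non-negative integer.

Answer: 2

Derivation:
Newick: (((J,(E,R,F)),H),(N,X,Y));
Naming internals by '(' encounter order: outermost '(' = _0, next = _1, ...
Query node: H
Path from root: _0 -> _1 -> H
Depth of H: 2 (number of edges from root)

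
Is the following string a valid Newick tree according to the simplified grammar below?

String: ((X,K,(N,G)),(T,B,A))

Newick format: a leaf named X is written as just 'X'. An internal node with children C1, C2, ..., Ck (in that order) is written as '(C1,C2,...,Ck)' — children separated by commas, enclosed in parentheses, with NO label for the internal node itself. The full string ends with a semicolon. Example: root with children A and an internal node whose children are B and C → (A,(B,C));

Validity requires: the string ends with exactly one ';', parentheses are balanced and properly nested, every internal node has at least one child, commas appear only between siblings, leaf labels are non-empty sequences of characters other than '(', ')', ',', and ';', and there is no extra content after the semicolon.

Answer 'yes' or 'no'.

Input: ((X,K,(N,G)),(T,B,A))
Paren balance: 4 '(' vs 4 ')' OK
Ends with single ';': False
Full parse: FAILS (must end with ;)
Valid: False

Answer: no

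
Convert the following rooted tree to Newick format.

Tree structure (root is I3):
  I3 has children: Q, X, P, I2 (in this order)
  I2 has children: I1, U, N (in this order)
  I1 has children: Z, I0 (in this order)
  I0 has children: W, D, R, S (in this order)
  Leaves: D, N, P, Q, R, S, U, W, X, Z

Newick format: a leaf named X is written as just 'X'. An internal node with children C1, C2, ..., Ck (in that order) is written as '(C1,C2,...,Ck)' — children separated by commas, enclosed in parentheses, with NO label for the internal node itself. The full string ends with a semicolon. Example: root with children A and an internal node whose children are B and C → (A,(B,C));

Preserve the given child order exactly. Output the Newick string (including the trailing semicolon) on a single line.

internal I3 with children ['Q', 'X', 'P', 'I2']
  leaf 'Q' → 'Q'
  leaf 'X' → 'X'
  leaf 'P' → 'P'
  internal I2 with children ['I1', 'U', 'N']
    internal I1 with children ['Z', 'I0']
      leaf 'Z' → 'Z'
      internal I0 with children ['W', 'D', 'R', 'S']
        leaf 'W' → 'W'
        leaf 'D' → 'D'
        leaf 'R' → 'R'
        leaf 'S' → 'S'
      → '(W,D,R,S)'
    → '(Z,(W,D,R,S))'
    leaf 'U' → 'U'
    leaf 'N' → 'N'
  → '((Z,(W,D,R,S)),U,N)'
→ '(Q,X,P,((Z,(W,D,R,S)),U,N))'
Final: (Q,X,P,((Z,(W,D,R,S)),U,N));

Answer: (Q,X,P,((Z,(W,D,R,S)),U,N));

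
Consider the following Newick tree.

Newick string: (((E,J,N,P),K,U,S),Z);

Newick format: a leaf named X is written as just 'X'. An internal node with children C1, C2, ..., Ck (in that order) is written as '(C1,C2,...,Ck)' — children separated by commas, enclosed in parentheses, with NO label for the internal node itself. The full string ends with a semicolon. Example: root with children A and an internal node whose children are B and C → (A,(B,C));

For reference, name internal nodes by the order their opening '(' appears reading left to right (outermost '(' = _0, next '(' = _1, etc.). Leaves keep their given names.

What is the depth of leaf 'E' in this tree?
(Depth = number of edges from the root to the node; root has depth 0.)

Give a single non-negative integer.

Newick: (((E,J,N,P),K,U,S),Z);
Naming internals by '(' encounter order: outermost '(' = _0, next = _1, ...
Query node: E
Path from root: _0 -> _1 -> _2 -> E
Depth of E: 3 (number of edges from root)

Answer: 3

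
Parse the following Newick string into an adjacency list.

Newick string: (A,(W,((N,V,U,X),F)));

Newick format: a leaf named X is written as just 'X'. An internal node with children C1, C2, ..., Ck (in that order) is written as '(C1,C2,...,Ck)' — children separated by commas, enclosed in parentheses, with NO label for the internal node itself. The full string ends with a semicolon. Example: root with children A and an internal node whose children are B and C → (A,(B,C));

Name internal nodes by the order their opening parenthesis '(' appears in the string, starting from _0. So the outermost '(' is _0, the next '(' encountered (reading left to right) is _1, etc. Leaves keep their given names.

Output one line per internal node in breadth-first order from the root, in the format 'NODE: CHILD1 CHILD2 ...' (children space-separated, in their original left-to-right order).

Answer: _0: A _1
_1: W _2
_2: _3 F
_3: N V U X

Derivation:
Input: (A,(W,((N,V,U,X),F)));
Scanning left-to-right, naming '(' by encounter order:
  pos 0: '(' -> open internal node _0 (depth 1)
  pos 3: '(' -> open internal node _1 (depth 2)
  pos 6: '(' -> open internal node _2 (depth 3)
  pos 7: '(' -> open internal node _3 (depth 4)
  pos 15: ')' -> close internal node _3 (now at depth 3)
  pos 18: ')' -> close internal node _2 (now at depth 2)
  pos 19: ')' -> close internal node _1 (now at depth 1)
  pos 20: ')' -> close internal node _0 (now at depth 0)
Total internal nodes: 4
BFS adjacency from root:
  _0: A _1
  _1: W _2
  _2: _3 F
  _3: N V U X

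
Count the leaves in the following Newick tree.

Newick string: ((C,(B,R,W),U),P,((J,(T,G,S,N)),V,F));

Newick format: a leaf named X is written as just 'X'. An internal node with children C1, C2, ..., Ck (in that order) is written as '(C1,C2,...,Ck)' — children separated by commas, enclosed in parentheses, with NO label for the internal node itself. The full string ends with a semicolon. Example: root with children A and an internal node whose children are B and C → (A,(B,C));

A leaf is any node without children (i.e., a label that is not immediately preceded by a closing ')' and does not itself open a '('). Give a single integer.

Answer: 13

Derivation:
Newick: ((C,(B,R,W),U),P,((J,(T,G,S,N)),V,F));
Scan left-to-right; a leaf is any maximal label run not followed by '(':
  pos 2: leaf 'C' → count = 1
  pos 5: leaf 'B' → count = 2
  pos 7: leaf 'R' → count = 3
  pos 9: leaf 'W' → count = 4
  pos 12: leaf 'U' → count = 5
  pos 15: leaf 'P' → count = 6
  pos 19: leaf 'J' → count = 7
  pos 22: leaf 'T' → count = 8
  pos 24: leaf 'G' → count = 9
  pos 26: leaf 'S' → count = 10
  pos 28: leaf 'N' → count = 11
  pos 32: leaf 'V' → count = 12
  pos 34: leaf 'F' → count = 13
Total leaves: 13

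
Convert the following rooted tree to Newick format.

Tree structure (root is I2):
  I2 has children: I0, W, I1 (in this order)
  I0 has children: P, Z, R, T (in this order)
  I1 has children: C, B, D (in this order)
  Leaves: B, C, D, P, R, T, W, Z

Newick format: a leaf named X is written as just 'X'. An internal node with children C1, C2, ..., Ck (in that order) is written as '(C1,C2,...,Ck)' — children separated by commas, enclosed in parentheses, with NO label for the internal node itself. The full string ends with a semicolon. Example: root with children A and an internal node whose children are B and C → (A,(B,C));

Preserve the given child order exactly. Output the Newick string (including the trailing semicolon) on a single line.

internal I2 with children ['I0', 'W', 'I1']
  internal I0 with children ['P', 'Z', 'R', 'T']
    leaf 'P' → 'P'
    leaf 'Z' → 'Z'
    leaf 'R' → 'R'
    leaf 'T' → 'T'
  → '(P,Z,R,T)'
  leaf 'W' → 'W'
  internal I1 with children ['C', 'B', 'D']
    leaf 'C' → 'C'
    leaf 'B' → 'B'
    leaf 'D' → 'D'
  → '(C,B,D)'
→ '((P,Z,R,T),W,(C,B,D))'
Final: ((P,Z,R,T),W,(C,B,D));

Answer: ((P,Z,R,T),W,(C,B,D));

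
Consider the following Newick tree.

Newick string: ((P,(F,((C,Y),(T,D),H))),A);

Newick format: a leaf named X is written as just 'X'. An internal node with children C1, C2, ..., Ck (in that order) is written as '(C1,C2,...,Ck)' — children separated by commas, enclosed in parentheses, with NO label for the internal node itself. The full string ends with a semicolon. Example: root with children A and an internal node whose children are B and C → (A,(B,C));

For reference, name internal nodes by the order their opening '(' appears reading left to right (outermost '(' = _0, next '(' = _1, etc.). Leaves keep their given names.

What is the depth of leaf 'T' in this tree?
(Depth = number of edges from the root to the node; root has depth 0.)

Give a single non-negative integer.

Answer: 5

Derivation:
Newick: ((P,(F,((C,Y),(T,D),H))),A);
Naming internals by '(' encounter order: outermost '(' = _0, next = _1, ...
Query node: T
Path from root: _0 -> _1 -> _2 -> _3 -> _5 -> T
Depth of T: 5 (number of edges from root)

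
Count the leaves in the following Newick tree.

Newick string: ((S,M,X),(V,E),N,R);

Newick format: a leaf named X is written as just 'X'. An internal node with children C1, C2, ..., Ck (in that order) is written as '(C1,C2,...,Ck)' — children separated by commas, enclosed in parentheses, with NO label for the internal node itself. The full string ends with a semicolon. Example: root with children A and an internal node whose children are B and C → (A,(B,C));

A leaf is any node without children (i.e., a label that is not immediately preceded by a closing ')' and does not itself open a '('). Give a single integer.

Answer: 7

Derivation:
Newick: ((S,M,X),(V,E),N,R);
Scan left-to-right; a leaf is any maximal label run not followed by '(':
  pos 2: leaf 'S' → count = 1
  pos 4: leaf 'M' → count = 2
  pos 6: leaf 'X' → count = 3
  pos 10: leaf 'V' → count = 4
  pos 12: leaf 'E' → count = 5
  pos 15: leaf 'N' → count = 6
  pos 17: leaf 'R' → count = 7
Total leaves: 7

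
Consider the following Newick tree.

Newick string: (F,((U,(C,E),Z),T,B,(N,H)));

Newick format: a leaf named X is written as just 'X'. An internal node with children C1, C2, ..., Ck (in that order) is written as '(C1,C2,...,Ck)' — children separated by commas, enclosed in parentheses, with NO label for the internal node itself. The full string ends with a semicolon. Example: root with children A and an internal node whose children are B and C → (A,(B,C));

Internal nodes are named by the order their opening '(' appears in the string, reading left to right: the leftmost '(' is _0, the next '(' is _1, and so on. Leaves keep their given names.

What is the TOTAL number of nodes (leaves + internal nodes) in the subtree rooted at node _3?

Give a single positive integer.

Newick: (F,((U,(C,E),Z),T,B,(N,H)));
Locate _3: it is the '(' at position 7 (the 4th '(' reading left to right).
Query: subtree rooted at _3
_3: subtree_size = 1 + 2
  C: subtree_size = 1 + 0
  E: subtree_size = 1 + 0
Total subtree size of _3: 3

Answer: 3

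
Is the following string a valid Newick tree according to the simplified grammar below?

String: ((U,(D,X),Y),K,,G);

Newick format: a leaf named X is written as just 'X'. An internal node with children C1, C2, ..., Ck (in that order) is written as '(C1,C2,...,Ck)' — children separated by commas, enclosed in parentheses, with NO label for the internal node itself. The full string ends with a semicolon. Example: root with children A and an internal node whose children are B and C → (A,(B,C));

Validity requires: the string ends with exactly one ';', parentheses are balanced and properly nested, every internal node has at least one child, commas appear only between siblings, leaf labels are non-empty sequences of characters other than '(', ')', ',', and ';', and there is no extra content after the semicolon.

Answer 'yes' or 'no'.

Answer: no

Derivation:
Input: ((U,(D,X),Y),K,,G);
Paren balance: 3 '(' vs 3 ')' OK
Ends with single ';': True
Full parse: FAILS (empty leaf label at pos 15)
Valid: False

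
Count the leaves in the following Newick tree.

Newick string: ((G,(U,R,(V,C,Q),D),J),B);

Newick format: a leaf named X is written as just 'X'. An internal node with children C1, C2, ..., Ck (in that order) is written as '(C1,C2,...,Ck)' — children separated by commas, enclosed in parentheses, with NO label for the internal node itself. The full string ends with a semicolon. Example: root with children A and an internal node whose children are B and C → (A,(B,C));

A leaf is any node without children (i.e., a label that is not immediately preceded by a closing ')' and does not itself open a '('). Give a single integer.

Newick: ((G,(U,R,(V,C,Q),D),J),B);
Scan left-to-right; a leaf is any maximal label run not followed by '(':
  pos 2: leaf 'G' → count = 1
  pos 5: leaf 'U' → count = 2
  pos 7: leaf 'R' → count = 3
  pos 10: leaf 'V' → count = 4
  pos 12: leaf 'C' → count = 5
  pos 14: leaf 'Q' → count = 6
  pos 17: leaf 'D' → count = 7
  pos 20: leaf 'J' → count = 8
  pos 23: leaf 'B' → count = 9
Total leaves: 9

Answer: 9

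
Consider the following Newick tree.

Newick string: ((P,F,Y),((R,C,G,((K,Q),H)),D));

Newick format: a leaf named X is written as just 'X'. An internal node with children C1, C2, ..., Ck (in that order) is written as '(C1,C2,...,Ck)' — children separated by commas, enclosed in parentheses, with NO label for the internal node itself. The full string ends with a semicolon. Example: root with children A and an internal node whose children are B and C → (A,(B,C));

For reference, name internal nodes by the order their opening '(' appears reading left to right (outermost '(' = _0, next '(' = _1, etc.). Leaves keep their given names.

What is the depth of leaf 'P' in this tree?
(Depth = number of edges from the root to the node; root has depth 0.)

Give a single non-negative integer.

Newick: ((P,F,Y),((R,C,G,((K,Q),H)),D));
Naming internals by '(' encounter order: outermost '(' = _0, next = _1, ...
Query node: P
Path from root: _0 -> _1 -> P
Depth of P: 2 (number of edges from root)

Answer: 2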